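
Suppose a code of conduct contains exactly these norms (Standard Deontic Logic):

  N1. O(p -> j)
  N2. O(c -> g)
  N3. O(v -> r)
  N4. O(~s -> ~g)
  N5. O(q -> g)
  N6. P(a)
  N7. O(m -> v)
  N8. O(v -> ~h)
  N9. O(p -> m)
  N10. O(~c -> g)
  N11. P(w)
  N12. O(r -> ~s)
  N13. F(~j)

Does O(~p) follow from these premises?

Premises 10 and 2 cover both cases: O(~c -> g) and O(c -> g). Since ~c ∨ c is a tautology, O(g) follows.
The contrapositive of premise 4 (O(~s -> ~g)) is O(g -> s), and O(g) is already established, so O(s).
Premise 12 is O(r -> ~s); contrapositively O(s -> ~r). Since O(s) holds, K gives O(~r).
Premise 3 is O(v -> r); contrapositively O(~r -> ~v). Since O(~r) holds, K gives O(~v).
Premise 7, O(m -> v), contraposes to O(~v -> ~m); with O(~v) we get O(~m).
Premise 9, O(p -> m), contraposes to O(~m -> ~p); with O(~m) we get O(~p).
Premises 1, 5, 6, 8, 11, 13 do not contribute to this derivation.
So O(~p) follows.

Yes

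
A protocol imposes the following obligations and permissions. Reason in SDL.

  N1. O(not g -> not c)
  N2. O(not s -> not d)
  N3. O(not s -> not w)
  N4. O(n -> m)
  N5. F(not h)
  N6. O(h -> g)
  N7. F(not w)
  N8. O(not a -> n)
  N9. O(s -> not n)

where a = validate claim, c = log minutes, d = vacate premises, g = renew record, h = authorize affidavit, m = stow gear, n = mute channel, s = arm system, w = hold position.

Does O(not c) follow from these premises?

Premise 1 is O(not g -> not c), but O(not g) is not derivable from the premises, so it does not yield O(not c).
No other premise forces O(not c). An ideal world satisfying every premise can still have not c false, so O(not c) is not derivable.

No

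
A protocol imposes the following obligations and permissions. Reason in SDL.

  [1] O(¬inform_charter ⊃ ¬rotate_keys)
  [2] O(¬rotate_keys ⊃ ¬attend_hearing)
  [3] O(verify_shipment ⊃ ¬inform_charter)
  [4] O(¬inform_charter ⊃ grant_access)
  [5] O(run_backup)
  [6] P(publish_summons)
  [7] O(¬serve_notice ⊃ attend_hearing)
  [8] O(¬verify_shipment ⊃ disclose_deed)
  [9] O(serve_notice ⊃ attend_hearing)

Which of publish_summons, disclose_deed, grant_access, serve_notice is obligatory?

disclose_deed

Premises 7 and 9 cover both cases: O(¬serve_notice ⊃ attend_hearing) and O(serve_notice ⊃ attend_hearing). Since ¬serve_notice ∨ serve_notice is a tautology, O(attend_hearing) follows.
Premise 2, O(¬rotate_keys ⊃ ¬attend_hearing), contraposes to O(attend_hearing ⊃ rotate_keys); with O(attend_hearing) we get O(rotate_keys).
Premise 1 is O(¬inform_charter ⊃ ¬rotate_keys); contrapositively O(rotate_keys ⊃ inform_charter). Since O(rotate_keys) holds, K gives O(inform_charter).
Premise 3, O(verify_shipment ⊃ ¬inform_charter), contraposes to O(inform_charter ⊃ ¬verify_shipment); with O(inform_charter) we get O(¬verify_shipment).
From O(¬verify_shipment) and premise 8, O(¬verify_shipment ⊃ disclose_deed), we obtain O(disclose_deed).
So O(disclose_deed) holds — disclose_deed is obligatory. None of the other listed options is made obligatory by any chain of premises.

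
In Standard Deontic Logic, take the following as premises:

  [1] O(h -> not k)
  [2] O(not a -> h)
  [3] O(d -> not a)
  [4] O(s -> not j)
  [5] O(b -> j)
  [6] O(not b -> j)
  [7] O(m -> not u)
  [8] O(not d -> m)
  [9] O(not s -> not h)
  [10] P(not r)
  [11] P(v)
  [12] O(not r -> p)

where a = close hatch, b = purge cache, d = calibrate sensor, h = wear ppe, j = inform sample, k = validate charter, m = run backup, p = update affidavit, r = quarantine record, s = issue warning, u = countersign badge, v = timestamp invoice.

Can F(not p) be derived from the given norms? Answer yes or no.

Premise 12 is O(not r -> p), but O(not r) is not derivable from the premises (the permission P(not r) asserts only not O(r), not O(not r)), so it does not yield O(p).
No other premise forces O(p). An ideal world satisfying every premise can still have not p true, so F(not p) is not derivable.

No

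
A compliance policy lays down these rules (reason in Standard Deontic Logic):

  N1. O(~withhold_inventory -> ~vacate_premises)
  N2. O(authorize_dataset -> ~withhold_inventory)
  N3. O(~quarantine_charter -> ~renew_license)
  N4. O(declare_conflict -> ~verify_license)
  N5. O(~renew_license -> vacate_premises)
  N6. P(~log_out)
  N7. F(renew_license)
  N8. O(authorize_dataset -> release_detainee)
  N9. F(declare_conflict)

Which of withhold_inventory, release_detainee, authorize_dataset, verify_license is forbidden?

authorize_dataset

Premise 7 is F(renew_license), i.e. O(~renew_license).
Applying K to premise 5 (O(~renew_license -> vacate_premises)) and O(~renew_license) yields O(vacate_premises).
The contrapositive of premise 1 (O(~withhold_inventory -> ~vacate_premises)) is O(vacate_premises -> withhold_inventory), and O(vacate_premises) is already established, so O(withhold_inventory).
The contrapositive of premise 2 (O(authorize_dataset -> ~withhold_inventory)) is O(withhold_inventory -> ~authorize_dataset), and O(withhold_inventory) is already established, so O(~authorize_dataset).
So O(~authorize_dataset) holds, i.e. authorize_dataset is forbidden. None of the other listed options is forbidden under the premises.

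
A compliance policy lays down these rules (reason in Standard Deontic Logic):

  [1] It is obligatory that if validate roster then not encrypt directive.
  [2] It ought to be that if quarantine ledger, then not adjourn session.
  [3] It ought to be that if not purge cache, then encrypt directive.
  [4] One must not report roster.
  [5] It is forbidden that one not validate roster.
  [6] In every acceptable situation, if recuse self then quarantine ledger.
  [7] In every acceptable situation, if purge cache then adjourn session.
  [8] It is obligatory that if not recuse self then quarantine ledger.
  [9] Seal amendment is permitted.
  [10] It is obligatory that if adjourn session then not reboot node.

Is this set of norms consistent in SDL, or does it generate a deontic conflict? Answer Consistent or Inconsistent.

Premises 6 and 8 cover both cases: O(recuse_self → quarantine_ledger) and O(¬recuse_self → quarantine_ledger). Since recuse_self ∨ ¬recuse_self is a tautology, O(quarantine_ledger) follows.
With premise 2, O(quarantine_ledger → ¬adjourn_session), the K-axiom yields O(¬adjourn_session).
Premise 7 is O(purge_cache → adjourn_session); contrapositively O(¬adjourn_session → ¬purge_cache). Since O(¬adjourn_session) holds, K gives O(¬purge_cache).
Premise 3 is O(¬purge_cache → encrypt_directive); since O(¬purge_cache), deontic closure gives O(encrypt_directive).
The contrapositive of premise 1 (O(validate_roster → ¬encrypt_directive)) is O(encrypt_directive → ¬validate_roster), and O(encrypt_directive) is already established, so O(¬validate_roster).
However, F(¬validate_roster) at premise 5 amounts to O(validate_roster).
We now have both O(¬validate_roster) and O(validate_roster) — validate_roster is simultaneously obligatory and forbidden, violating the D-axiom.

Inconsistent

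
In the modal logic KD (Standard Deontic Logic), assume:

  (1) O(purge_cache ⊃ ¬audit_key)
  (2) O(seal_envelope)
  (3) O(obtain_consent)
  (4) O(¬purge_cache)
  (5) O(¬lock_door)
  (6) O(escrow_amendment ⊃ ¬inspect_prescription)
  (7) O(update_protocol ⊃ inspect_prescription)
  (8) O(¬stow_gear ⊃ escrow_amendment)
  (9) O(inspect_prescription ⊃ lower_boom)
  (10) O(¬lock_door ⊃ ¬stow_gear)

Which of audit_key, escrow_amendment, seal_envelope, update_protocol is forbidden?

Premise 5 gives O(¬lock_door).
With premise 10, O(¬lock_door ⊃ ¬stow_gear), the K-axiom yields O(¬stow_gear).
Premise 8 is O(¬stow_gear ⊃ escrow_amendment); since O(¬stow_gear), deontic closure gives O(escrow_amendment).
Premise 6 is O(escrow_amendment ⊃ ¬inspect_prescription); since O(escrow_amendment), deontic closure gives O(¬inspect_prescription).
Premise 7, O(update_protocol ⊃ inspect_prescription), contraposes to O(¬inspect_prescription ⊃ ¬update_protocol); with O(¬inspect_prescription) we get O(¬update_protocol).
So O(¬update_protocol) holds, i.e. update_protocol is forbidden. None of the other listed options is forbidden under the premises.

update_protocol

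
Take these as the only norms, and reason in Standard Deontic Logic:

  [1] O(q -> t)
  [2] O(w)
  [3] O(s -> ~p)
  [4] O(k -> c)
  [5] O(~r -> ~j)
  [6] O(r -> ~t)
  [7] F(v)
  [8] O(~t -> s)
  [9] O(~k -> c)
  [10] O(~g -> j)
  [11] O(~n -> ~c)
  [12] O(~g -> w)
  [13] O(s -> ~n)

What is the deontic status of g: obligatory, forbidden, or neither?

Obligatory

By case analysis on ~k: premise 9 gives O(~k -> c) and premise 4 gives O(k -> c), so O(c) either way.
Premise 11 is O(~n -> ~c); contrapositively O(c -> n). Since O(c) holds, K gives O(n).
Premise 13 is O(s -> ~n); contrapositively O(n -> ~s). Since O(n) holds, K gives O(~s).
Premise 8, O(~t -> s), contraposes to O(~s -> t); with O(~s) we get O(t).
The contrapositive of premise 6 (O(r -> ~t)) is O(t -> ~r), and O(t) is already established, so O(~r).
Applying K to premise 5 (O(~r -> ~j)) and O(~r) yields O(~j).
Premise 10, O(~g -> j), contraposes to O(~j -> g); with O(~j) we get O(g).
Premises 1, 2, 3, 7, 12 do not contribute to this derivation.
Hence g is obligatory.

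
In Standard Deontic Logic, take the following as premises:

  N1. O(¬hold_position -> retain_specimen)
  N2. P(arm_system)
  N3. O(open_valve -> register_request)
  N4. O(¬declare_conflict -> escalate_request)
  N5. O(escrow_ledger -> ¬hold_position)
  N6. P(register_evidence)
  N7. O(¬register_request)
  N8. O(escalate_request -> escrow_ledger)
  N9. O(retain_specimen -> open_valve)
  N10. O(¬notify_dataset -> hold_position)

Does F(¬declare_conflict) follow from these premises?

Yes

Premise 7 gives O(¬register_request).
Premise 3, O(open_valve -> register_request), contraposes to O(¬register_request -> ¬open_valve); with O(¬register_request) we get O(¬open_valve).
The contrapositive of premise 9 (O(retain_specimen -> open_valve)) is O(¬open_valve -> ¬retain_specimen), and O(¬open_valve) is already established, so O(¬retain_specimen).
The contrapositive of premise 1 (O(¬hold_position -> retain_specimen)) is O(¬retain_specimen -> hold_position), and O(¬retain_specimen) is already established, so O(hold_position).
Premise 5, O(escrow_ledger -> ¬hold_position), contraposes to O(hold_position -> ¬escrow_ledger); with O(hold_position) we get O(¬escrow_ledger).
The contrapositive of premise 8 (O(escalate_request -> escrow_ledger)) is O(¬escrow_ledger -> ¬escalate_request), and O(¬escrow_ledger) is already established, so O(¬escalate_request).
The contrapositive of premise 4 (O(¬declare_conflict -> escalate_request)) is O(¬escalate_request -> declare_conflict), and O(¬escalate_request) is already established, so O(declare_conflict).
Premises 2, 6, 10 do not contribute to this derivation.
So O(declare_conflict) holds, i.e. F(¬declare_conflict). The claim follows.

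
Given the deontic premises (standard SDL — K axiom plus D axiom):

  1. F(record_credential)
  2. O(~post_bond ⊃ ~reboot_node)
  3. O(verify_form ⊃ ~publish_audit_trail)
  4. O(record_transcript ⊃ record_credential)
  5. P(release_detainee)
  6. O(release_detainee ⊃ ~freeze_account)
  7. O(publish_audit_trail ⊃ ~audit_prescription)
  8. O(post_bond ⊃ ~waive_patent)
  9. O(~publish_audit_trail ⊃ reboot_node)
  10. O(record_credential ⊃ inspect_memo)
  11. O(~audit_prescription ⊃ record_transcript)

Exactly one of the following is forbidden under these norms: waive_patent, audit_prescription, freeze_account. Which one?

F(record_credential) at premise 1 means O(~record_credential).
The contrapositive of premise 4 (O(record_transcript ⊃ record_credential)) is O(~record_credential ⊃ ~record_transcript), and O(~record_credential) is already established, so O(~record_transcript).
The contrapositive of premise 11 (O(~audit_prescription ⊃ record_transcript)) is O(~record_transcript ⊃ audit_prescription), and O(~record_transcript) is already established, so O(audit_prescription).
Premise 7 is O(publish_audit_trail ⊃ ~audit_prescription); contrapositively O(audit_prescription ⊃ ~publish_audit_trail). Since O(audit_prescription) holds, K gives O(~publish_audit_trail).
Premise 9 is O(~publish_audit_trail ⊃ reboot_node); since O(~publish_audit_trail), deontic closure gives O(reboot_node).
The contrapositive of premise 2 (O(~post_bond ⊃ ~reboot_node)) is O(reboot_node ⊃ post_bond), and O(reboot_node) is already established, so O(post_bond).
Premise 8 is O(post_bond ⊃ ~waive_patent); since O(post_bond), deontic closure gives O(~waive_patent).
So O(~waive_patent) holds, i.e. waive_patent is forbidden. None of the other listed options is forbidden under the premises.

waive_patent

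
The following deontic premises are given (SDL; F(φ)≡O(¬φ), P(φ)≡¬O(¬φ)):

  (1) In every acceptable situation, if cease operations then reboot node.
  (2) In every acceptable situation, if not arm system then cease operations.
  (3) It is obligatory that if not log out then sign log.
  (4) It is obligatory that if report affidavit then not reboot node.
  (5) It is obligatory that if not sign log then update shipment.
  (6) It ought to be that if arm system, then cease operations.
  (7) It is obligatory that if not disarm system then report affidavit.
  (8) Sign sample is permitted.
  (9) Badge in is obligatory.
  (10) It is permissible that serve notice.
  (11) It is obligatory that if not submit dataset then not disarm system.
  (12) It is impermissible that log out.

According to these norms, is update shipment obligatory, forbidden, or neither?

Neither

Premise 5 is O(¬sign_log → update_shipment), but O(¬sign_log) is not derivable from the premises, so it does not yield O(update_shipment).
No premise or chain of K-axiom applications forces O(update_shipment), and none forces O(¬update_shipment). So update_shipment is neither obligatory nor forbidden under these norms.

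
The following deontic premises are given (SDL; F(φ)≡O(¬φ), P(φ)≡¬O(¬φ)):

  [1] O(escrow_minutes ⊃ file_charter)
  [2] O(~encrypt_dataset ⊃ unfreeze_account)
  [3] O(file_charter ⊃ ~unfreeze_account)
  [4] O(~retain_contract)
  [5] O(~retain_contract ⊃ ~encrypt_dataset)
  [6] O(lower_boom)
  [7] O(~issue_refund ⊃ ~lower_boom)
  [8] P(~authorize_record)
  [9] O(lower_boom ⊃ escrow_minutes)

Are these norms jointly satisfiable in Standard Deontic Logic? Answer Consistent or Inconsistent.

From premise 4 we have O(~retain_contract).
Applying K to premise 5 (O(~retain_contract ⊃ ~encrypt_dataset)) and O(~retain_contract) yields O(~encrypt_dataset).
Premise 2 is O(~encrypt_dataset ⊃ unfreeze_account); since O(~encrypt_dataset), deontic closure gives O(unfreeze_account).
Premise 3 is O(file_charter ⊃ ~unfreeze_account); contrapositively O(unfreeze_account ⊃ ~file_charter). Since O(unfreeze_account) holds, K gives O(~file_charter).
Premise 1 is O(escrow_minutes ⊃ file_charter); contrapositively O(~file_charter ⊃ ~escrow_minutes). Since O(~file_charter) holds, K gives O(~escrow_minutes).
Premise 9, O(lower_boom ⊃ escrow_minutes), contraposes to O(~escrow_minutes ⊃ ~lower_boom); with O(~escrow_minutes) we get O(~lower_boom).
Yet premise 6 states O(lower_boom).
We now have both O(~lower_boom) and O(lower_boom) — lower_boom is simultaneously obligatory and forbidden, violating the D-axiom.

Inconsistent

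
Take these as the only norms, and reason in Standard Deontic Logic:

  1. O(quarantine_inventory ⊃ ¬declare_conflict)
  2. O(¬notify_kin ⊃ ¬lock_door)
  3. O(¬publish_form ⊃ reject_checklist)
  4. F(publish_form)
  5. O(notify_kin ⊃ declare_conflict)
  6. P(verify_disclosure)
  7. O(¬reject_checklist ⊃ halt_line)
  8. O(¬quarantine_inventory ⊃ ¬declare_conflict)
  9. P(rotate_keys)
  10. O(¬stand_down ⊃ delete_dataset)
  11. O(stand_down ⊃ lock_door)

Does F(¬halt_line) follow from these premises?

Premise 7 is O(¬reject_checklist ⊃ halt_line), but O(¬reject_checklist) is not derivable from the premises, so it does not yield O(halt_line).
No other premise forces O(halt_line). An ideal world satisfying every premise can still have ¬halt_line true, so F(¬halt_line) is not derivable.

No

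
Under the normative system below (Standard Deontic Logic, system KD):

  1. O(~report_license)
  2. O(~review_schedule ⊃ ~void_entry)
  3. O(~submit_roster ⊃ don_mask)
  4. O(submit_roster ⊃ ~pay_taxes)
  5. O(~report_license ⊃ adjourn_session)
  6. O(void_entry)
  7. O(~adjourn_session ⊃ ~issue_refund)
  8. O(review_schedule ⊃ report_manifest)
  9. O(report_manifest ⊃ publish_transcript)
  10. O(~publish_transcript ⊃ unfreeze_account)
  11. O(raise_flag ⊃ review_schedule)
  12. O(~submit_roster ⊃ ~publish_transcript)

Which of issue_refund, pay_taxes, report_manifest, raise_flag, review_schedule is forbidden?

From premise 6 we have O(void_entry).
Premise 2, O(~review_schedule ⊃ ~void_entry), contraposes to O(void_entry ⊃ review_schedule); with O(void_entry) we get O(review_schedule).
From O(review_schedule) and premise 8, O(review_schedule ⊃ report_manifest), we obtain O(report_manifest).
Applying K to premise 9 (O(report_manifest ⊃ publish_transcript)) and O(report_manifest) yields O(publish_transcript).
Premise 12 is O(~submit_roster ⊃ ~publish_transcript); contrapositively O(publish_transcript ⊃ submit_roster). Since O(publish_transcript) holds, K gives O(submit_roster).
From O(submit_roster) and premise 4, O(submit_roster ⊃ ~pay_taxes), we obtain O(~pay_taxes).
So O(~pay_taxes) holds, i.e. pay_taxes is forbidden. None of the other listed options is forbidden under the premises.

pay_taxes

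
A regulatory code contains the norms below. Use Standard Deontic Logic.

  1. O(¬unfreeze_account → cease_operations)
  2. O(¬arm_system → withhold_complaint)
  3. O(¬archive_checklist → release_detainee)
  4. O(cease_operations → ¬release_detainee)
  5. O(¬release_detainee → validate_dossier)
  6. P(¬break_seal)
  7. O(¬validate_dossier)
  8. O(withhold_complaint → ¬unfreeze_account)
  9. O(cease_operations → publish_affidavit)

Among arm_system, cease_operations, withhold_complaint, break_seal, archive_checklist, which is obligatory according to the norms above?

Premise 7 states O(¬validate_dossier) outright.
Premise 5 is O(¬release_detainee → validate_dossier); contrapositively O(¬validate_dossier → release_detainee). Since O(¬validate_dossier) holds, K gives O(release_detainee).
Premise 4 is O(cease_operations → ¬release_detainee); contrapositively O(release_detainee → ¬cease_operations). Since O(release_detainee) holds, K gives O(¬cease_operations).
Premise 1, O(¬unfreeze_account → cease_operations), contraposes to O(¬cease_operations → unfreeze_account); with O(¬cease_operations) we get O(unfreeze_account).
The contrapositive of premise 8 (O(withhold_complaint → ¬unfreeze_account)) is O(unfreeze_account → ¬withhold_complaint), and O(unfreeze_account) is already established, so O(¬withhold_complaint).
Premise 2 is O(¬arm_system → withhold_complaint); contrapositively O(¬withhold_complaint → arm_system). Since O(¬withhold_complaint) holds, K gives O(arm_system).
So O(arm_system) holds — arm_system is obligatory. None of the other listed options is made obligatory by any chain of premises.

arm_system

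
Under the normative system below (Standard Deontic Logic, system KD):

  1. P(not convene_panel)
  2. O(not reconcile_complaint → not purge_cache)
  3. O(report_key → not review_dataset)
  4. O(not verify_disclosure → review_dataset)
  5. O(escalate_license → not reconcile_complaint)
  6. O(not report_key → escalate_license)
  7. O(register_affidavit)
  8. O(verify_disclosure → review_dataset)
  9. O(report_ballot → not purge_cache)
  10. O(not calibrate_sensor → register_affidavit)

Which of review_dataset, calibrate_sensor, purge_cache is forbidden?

purge_cache

Premises 4 and 8 are O(not verify_disclosure → review_dataset) and O(verify_disclosure → review_dataset); every ideal world satisfies not verify_disclosure or verify_disclosure, so in either case review_dataset holds — hence O(review_dataset).
Premise 3, O(report_key → not review_dataset), contraposes to O(review_dataset → not report_key); with O(review_dataset) we get O(not report_key).
Premise 6 is O(not report_key → escalate_license); since O(not report_key), deontic closure gives O(escalate_license).
From O(escalate_license) and premise 5, O(escalate_license → not reconcile_complaint), we obtain O(not reconcile_complaint).
With premise 2, O(not reconcile_complaint → not purge_cache), the K-axiom yields O(not purge_cache).
So O(not purge_cache) holds, i.e. purge_cache is forbidden. None of the other listed options is forbidden under the premises.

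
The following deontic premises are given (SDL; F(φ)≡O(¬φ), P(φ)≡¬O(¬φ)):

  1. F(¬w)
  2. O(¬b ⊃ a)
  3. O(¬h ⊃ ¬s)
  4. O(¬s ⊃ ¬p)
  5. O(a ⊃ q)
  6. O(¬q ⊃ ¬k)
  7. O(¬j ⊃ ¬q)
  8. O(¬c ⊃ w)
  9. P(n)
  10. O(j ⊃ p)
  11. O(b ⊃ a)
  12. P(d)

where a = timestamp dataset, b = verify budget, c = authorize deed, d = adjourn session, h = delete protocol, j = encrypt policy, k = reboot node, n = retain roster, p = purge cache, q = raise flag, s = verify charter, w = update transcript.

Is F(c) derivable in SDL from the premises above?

Premise 8 is O(¬c ⊃ w); even if O(w) held, inferring O(¬c) would be affirming the consequent — invalid.
No other premise forces O(¬c). An ideal world satisfying every premise can still have c true, so F(c) is not derivable.

No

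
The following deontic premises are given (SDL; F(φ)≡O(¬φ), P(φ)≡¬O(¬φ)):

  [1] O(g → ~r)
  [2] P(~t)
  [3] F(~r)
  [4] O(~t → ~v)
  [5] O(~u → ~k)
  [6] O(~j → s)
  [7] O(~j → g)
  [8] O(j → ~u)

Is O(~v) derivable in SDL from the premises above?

No

Premise 4 is O(~t → ~v), but O(~t) is not derivable from the premises (the permission P(~t) asserts only ~O(t), not O(~t)), so it does not yield O(~v).
No other premise forces O(~v). An ideal world satisfying every premise can still have ~v false, so O(~v) is not derivable.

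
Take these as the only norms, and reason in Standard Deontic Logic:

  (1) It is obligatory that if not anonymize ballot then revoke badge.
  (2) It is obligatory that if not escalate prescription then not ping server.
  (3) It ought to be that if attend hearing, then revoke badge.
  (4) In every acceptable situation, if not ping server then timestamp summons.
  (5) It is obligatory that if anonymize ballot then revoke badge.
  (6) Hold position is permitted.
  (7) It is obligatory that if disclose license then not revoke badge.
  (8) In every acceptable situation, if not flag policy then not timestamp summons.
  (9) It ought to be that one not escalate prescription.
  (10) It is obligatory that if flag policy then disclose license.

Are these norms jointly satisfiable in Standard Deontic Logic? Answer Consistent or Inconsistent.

Inconsistent

Premises 5 and 1 cover both cases: O(anonymize_ballot → revoke_badge) and O(¬anonymize_ballot → revoke_badge). Since anonymize_ballot ∨ ¬anonymize_ballot is a tautology, O(revoke_badge) follows.
Premise 7 is O(disclose_license → ¬revoke_badge); contrapositively O(revoke_badge → ¬disclose_license). Since O(revoke_badge) holds, K gives O(¬disclose_license).
Premise 10 is O(flag_policy → disclose_license); contrapositively O(¬disclose_license → ¬flag_policy). Since O(¬disclose_license) holds, K gives O(¬flag_policy).
From O(¬flag_policy) and premise 8, O(¬flag_policy → ¬timestamp_summons), we obtain O(¬timestamp_summons).
Premise 4 is O(¬ping_server → timestamp_summons); contrapositively O(¬timestamp_summons → ping_server). Since O(¬timestamp_summons) holds, K gives O(ping_server).
Premise 2, O(¬escalate_prescription → ¬ping_server), contraposes to O(ping_server → escalate_prescription); with O(ping_server) we get O(escalate_prescription).
Yet premise 9 states O(¬escalate_prescription).
We now have both O(escalate_prescription) and O(¬escalate_prescription) — escalate_prescription is simultaneously obligatory and forbidden, violating the D-axiom.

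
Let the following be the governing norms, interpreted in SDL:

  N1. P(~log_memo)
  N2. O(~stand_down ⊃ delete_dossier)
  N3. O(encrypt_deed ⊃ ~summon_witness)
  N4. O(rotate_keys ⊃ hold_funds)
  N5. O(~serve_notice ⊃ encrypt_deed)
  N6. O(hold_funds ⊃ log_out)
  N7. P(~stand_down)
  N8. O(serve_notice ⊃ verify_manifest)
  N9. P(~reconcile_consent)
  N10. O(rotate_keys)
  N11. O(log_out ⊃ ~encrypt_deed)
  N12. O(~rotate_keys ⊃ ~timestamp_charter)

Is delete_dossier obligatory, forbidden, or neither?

Neither

Premise 2 is O(~stand_down ⊃ delete_dossier), but O(~stand_down) is not derivable from the premises (the permission P(~stand_down) asserts only ~O(stand_down), not O(~stand_down)), so it does not yield O(delete_dossier).
No premise or chain of K-axiom applications forces O(delete_dossier), and none forces O(~delete_dossier). So delete_dossier is neither obligatory nor forbidden under these norms.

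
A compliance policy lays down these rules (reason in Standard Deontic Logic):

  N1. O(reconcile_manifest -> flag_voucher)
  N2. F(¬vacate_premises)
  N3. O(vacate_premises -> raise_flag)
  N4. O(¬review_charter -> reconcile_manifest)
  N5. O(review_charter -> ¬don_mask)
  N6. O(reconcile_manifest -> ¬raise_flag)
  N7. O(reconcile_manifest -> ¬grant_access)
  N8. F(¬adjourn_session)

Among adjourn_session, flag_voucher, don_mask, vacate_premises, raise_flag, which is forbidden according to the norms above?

Premise 2 is F(¬vacate_premises), i.e. O(vacate_premises).
With premise 3, O(vacate_premises -> raise_flag), the K-axiom yields O(raise_flag).
The contrapositive of premise 6 (O(reconcile_manifest -> ¬raise_flag)) is O(raise_flag -> ¬reconcile_manifest), and O(raise_flag) is already established, so O(¬reconcile_manifest).
Premise 4, O(¬review_charter -> reconcile_manifest), contraposes to O(¬reconcile_manifest -> review_charter); with O(¬reconcile_manifest) we get O(review_charter).
Premise 5 is O(review_charter -> ¬don_mask); since O(review_charter), deontic closure gives O(¬don_mask).
So O(¬don_mask) holds, i.e. don_mask is forbidden. None of the other listed options is forbidden under the premises.

don_mask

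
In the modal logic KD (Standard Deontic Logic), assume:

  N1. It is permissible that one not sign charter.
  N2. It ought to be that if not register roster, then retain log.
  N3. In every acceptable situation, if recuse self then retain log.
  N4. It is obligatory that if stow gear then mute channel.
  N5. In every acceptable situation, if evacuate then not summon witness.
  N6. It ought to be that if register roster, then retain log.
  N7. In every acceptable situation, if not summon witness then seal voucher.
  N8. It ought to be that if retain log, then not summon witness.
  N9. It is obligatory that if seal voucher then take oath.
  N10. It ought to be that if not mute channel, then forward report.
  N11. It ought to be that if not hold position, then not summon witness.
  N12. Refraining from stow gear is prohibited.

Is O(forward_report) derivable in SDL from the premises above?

Premise 10 is O(¬mute_channel → forward_report), but O(¬mute_channel) is not derivable from the premises, so it does not yield O(forward_report).
No other premise forces O(forward_report). An ideal world satisfying every premise can still have forward_report false, so O(forward_report) is not derivable.

No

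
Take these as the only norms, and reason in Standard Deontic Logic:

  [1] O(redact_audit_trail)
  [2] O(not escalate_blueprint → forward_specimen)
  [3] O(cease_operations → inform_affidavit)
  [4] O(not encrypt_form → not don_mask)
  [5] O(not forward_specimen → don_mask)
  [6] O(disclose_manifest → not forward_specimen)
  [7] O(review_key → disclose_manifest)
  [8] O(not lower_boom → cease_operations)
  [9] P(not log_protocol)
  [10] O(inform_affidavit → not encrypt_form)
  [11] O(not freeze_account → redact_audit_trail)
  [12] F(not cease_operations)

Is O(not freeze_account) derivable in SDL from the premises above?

No

Premise 11 is O(not freeze_account → redact_audit_trail); even if O(redact_audit_trail) held, inferring O(not freeze_account) would be affirming the consequent — invalid.
No other premise forces O(not freeze_account). An ideal world satisfying every premise can still have not freeze_account false, so O(not freeze_account) is not derivable.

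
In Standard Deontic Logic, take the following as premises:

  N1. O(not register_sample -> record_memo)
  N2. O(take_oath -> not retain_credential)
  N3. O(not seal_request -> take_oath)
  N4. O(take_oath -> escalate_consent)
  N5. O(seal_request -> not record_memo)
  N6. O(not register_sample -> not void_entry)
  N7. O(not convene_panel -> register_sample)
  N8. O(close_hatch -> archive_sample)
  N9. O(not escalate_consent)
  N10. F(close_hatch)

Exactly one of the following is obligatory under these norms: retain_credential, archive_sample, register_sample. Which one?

Premise 9 states O(not escalate_consent) outright.
Premise 4 is O(take_oath -> escalate_consent); contrapositively O(not escalate_consent -> not take_oath). Since O(not escalate_consent) holds, K gives O(not take_oath).
Premise 3 is O(not seal_request -> take_oath); contrapositively O(not take_oath -> seal_request). Since O(not take_oath) holds, K gives O(seal_request).
With premise 5, O(seal_request -> not record_memo), the K-axiom yields O(not record_memo).
Premise 1 is O(not register_sample -> record_memo); contrapositively O(not record_memo -> register_sample). Since O(not record_memo) holds, K gives O(register_sample).
So O(register_sample) holds — register_sample is obligatory. None of the other listed options is made obligatory by any chain of premises.

register_sample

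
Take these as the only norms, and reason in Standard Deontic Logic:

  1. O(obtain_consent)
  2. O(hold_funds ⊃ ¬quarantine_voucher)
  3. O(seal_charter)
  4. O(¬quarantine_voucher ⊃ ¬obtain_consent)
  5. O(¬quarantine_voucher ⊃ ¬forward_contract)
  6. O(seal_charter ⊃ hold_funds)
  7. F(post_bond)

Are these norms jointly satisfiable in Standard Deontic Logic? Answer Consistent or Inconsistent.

Inconsistent

Premise 1 gives O(obtain_consent).
Premise 4, O(¬quarantine_voucher ⊃ ¬obtain_consent), contraposes to O(obtain_consent ⊃ quarantine_voucher); with O(obtain_consent) we get O(quarantine_voucher).
The contrapositive of premise 2 (O(hold_funds ⊃ ¬quarantine_voucher)) is O(quarantine_voucher ⊃ ¬hold_funds), and O(quarantine_voucher) is already established, so O(¬hold_funds).
The contrapositive of premise 6 (O(seal_charter ⊃ hold_funds)) is O(¬hold_funds ⊃ ¬seal_charter), and O(¬hold_funds) is already established, so O(¬seal_charter).
Yet premise 3 states O(seal_charter).
We now have both O(¬seal_charter) and O(seal_charter) — seal_charter is simultaneously obligatory and forbidden, violating the D-axiom.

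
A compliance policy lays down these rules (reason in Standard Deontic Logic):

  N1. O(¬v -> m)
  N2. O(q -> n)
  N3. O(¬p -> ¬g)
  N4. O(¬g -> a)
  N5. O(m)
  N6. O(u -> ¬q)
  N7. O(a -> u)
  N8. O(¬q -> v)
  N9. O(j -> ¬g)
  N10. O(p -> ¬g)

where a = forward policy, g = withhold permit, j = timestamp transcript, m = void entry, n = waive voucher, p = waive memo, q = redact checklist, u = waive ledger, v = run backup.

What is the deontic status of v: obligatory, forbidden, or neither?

By case analysis on p: premise 10 gives O(p -> ¬g) and premise 3 gives O(¬p -> ¬g), so O(¬g) either way.
Premise 4 is O(¬g -> a); since O(¬g), deontic closure gives O(a).
From O(a) and premise 7, O(a -> u), we obtain O(u).
With premise 6, O(u -> ¬q), the K-axiom yields O(¬q).
Premise 8 is O(¬q -> v); since O(¬q), deontic closure gives O(v).
Premises 1, 2, 5, 9 do not contribute to this derivation.
Hence v is obligatory.

Obligatory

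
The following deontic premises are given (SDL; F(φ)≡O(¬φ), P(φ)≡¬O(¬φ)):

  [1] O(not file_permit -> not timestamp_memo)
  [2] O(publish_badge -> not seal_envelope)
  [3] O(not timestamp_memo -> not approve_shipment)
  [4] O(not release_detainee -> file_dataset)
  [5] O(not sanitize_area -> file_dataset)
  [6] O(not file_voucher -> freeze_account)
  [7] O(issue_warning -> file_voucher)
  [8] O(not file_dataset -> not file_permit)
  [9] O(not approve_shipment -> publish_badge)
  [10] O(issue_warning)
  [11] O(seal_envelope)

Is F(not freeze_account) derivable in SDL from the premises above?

No

Premise 6 is O(not file_voucher -> freeze_account), but O(not file_voucher) is not derivable from the premises, so it does not yield O(freeze_account).
No other premise forces O(freeze_account). An ideal world satisfying every premise can still have not freeze_account true, so F(not freeze_account) is not derivable.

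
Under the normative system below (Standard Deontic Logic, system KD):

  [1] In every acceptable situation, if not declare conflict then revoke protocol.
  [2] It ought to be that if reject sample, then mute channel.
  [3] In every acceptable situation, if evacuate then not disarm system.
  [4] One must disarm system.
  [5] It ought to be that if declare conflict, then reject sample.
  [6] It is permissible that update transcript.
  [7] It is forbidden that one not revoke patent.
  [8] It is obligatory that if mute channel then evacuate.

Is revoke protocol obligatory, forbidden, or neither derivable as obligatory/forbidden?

Obligatory

Premise 4 states O(disarm_system) outright.
Premise 3 is O(evacuate → ¬disarm_system); contrapositively O(disarm_system → ¬evacuate). Since O(disarm_system) holds, K gives O(¬evacuate).
The contrapositive of premise 8 (O(mute_channel → evacuate)) is O(¬evacuate → ¬mute_channel), and O(¬evacuate) is already established, so O(¬mute_channel).
The contrapositive of premise 2 (O(reject_sample → mute_channel)) is O(¬mute_channel → ¬reject_sample), and O(¬mute_channel) is already established, so O(¬reject_sample).
The contrapositive of premise 5 (O(declare_conflict → reject_sample)) is O(¬reject_sample → ¬declare_conflict), and O(¬reject_sample) is already established, so O(¬declare_conflict).
Premise 1 is O(¬declare_conflict → revoke_protocol); since O(¬declare_conflict), deontic closure gives O(revoke_protocol).
Premises 6, 7 do not contribute to this derivation.
Hence revoke_protocol is obligatory.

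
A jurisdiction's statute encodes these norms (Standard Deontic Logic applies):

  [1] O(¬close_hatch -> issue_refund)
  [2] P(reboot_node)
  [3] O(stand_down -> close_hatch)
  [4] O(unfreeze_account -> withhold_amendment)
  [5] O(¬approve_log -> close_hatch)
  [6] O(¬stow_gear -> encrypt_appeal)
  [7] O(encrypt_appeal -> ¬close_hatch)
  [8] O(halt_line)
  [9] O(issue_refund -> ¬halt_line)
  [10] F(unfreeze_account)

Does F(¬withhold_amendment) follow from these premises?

Premise 4 is O(unfreeze_account -> withhold_amendment), but O(unfreeze_account) is not derivable from the premises, so it does not yield O(withhold_amendment).
No other premise forces O(withhold_amendment). An ideal world satisfying every premise can still have ¬withhold_amendment true, so F(¬withhold_amendment) is not derivable.

No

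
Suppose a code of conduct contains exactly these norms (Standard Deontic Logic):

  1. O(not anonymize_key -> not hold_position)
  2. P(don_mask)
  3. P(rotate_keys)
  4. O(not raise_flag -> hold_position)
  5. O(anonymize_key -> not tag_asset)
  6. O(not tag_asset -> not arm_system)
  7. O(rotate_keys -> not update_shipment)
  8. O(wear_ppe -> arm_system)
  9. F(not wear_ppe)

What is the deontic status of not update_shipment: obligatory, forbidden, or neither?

Premise 7 is O(rotate_keys -> not update_shipment), but O(rotate_keys) is not derivable from the premises (the permission P(rotate_keys) asserts only not O(not rotate_keys), not O(rotate_keys)), so it does not yield O(not update_shipment).
No premise or chain of K-axiom applications forces O(not update_shipment), and none forces O(update_shipment). So not update_shipment is neither obligatory nor forbidden under these norms.

Neither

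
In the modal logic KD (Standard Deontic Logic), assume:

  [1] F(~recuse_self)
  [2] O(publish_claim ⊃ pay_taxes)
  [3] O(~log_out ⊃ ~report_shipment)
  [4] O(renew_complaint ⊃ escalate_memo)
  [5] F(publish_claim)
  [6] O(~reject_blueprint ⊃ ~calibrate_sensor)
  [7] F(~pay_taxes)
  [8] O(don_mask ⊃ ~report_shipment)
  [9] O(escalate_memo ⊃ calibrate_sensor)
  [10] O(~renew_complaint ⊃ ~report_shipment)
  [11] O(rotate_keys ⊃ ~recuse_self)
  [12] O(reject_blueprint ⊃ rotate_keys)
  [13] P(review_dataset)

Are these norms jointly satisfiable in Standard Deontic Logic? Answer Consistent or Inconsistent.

Consistent

Premise 2 is O(publish_claim ⊃ pay_taxes); even if O(pay_taxes) held, inferring O(publish_claim) would be affirming the consequent — invalid.
So O(publish_claim) is not derivable, and the apparent clash with O(~publish_claim) does not arise.
A world satisfying every obligation exists (e.g. calibrate_sensor=false, don_mask=false, escalate_memo=false, log_out=false, pay_taxes=true, publish_claim=false, recuse_self=true, reject_blueprint=false, renew_complaint=false, report_shipment=false, review_dataset=false, rotate_keys=false); no atom is both obligatory and forbidden, so the set is consistent.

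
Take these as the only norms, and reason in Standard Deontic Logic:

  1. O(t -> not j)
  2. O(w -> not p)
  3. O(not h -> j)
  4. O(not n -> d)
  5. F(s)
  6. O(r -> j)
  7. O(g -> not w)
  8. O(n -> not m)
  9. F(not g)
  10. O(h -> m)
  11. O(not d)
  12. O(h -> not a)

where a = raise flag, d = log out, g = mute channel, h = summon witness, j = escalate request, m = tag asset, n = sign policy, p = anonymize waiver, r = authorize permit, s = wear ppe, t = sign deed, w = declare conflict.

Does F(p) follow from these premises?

No

Premise 2 is O(w -> not p), but O(w) is not derivable from the premises, so it does not yield O(not p).
No other premise forces O(not p). An ideal world satisfying every premise can still have p true, so F(p) is not derivable.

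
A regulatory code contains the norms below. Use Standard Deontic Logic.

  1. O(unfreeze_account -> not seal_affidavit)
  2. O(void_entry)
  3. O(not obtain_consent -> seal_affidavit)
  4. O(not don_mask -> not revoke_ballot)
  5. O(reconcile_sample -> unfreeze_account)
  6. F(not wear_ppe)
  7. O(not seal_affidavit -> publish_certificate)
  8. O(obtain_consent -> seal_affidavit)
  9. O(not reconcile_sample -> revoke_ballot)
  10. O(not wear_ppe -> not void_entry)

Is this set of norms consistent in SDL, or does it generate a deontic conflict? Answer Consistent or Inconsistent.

Premise 10 is O(not wear_ppe -> not void_entry), but O(not wear_ppe) is not derivable from the premises, so it does not yield O(not void_entry).
So O(not void_entry) is not derivable, and the apparent clash with O(void_entry) does not arise.
A world satisfying every obligation exists (e.g. don_mask=true, obtain_consent=false, publish_certificate=false, reconcile_sample=false, revoke_ballot=true, seal_affidavit=true, unfreeze_account=false, void_entry=true, wear_ppe=true); no atom is both obligatory and forbidden, so the set is consistent.

Consistent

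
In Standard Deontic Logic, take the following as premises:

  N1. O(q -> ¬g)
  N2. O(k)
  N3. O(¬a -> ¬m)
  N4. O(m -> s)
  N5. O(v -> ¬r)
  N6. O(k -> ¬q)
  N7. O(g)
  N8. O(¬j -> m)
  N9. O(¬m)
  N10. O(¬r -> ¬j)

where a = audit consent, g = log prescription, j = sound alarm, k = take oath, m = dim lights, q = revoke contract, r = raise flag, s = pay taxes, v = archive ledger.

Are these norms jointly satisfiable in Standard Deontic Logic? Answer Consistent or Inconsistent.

Premise 1 is O(q -> ¬g), but O(q) is not derivable from the premises, so it does not yield O(¬g).
So O(¬g) is not derivable, and the apparent clash with O(g) does not arise.
A world satisfying every obligation exists (e.g. a=false, g=true, j=true, k=true, m=false, q=false, r=true, s=false, v=false); no atom is both obligatory and forbidden, so the set is consistent.

Consistent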